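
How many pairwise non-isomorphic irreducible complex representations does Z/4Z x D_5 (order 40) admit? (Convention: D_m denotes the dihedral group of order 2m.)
16

Derivation: The number of irreducible complex representations of a finite group equals its number of conjugacy classes. For a direct product, #classes(G x H) = #classes(G) * #classes(H). Z/4Z has 4 classes (abelian), D_5 has 4 classes, so 4 * 4 = 16, so Z/4Z x D_5 (order 40) has exactly 16 irreducible complex representations.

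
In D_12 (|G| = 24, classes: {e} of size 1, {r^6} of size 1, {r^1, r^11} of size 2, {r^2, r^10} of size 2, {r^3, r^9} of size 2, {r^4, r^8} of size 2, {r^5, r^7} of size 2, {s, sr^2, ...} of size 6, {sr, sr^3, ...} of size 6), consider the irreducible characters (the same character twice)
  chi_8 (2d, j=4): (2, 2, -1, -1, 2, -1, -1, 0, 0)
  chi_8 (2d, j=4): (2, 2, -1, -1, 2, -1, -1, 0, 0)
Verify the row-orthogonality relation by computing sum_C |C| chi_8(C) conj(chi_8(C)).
Sum = 24 = |G| = 24; so <chi_8, chi_8> = 1 (norm-1 confirms irreducibility).

Derivation: Compute term by term over conjugacy classes (|C| * chi_8(C) * conj(chi_8(C))):
  1*(2)*conj(2) + 1*(2)*conj(2) + 2*(-1)*conj(-1) + 2*(-1)*conj(-1) + 2*(2)*conj(2) + 2*(-1)*conj(-1) + 2*(-1)*conj(-1) + 6*(0)*conj(0) + 6*(0)*conj(0)
  = (4) + (4) + (2) + (2) + (8) + (2) + (2) + (0) + (0)
  = 24.
Dividing by |G| = 24 gives 24/24 = 1, matching the row-orthogonality relation <chi_8, chi_8> = [chi_8 = chi_8].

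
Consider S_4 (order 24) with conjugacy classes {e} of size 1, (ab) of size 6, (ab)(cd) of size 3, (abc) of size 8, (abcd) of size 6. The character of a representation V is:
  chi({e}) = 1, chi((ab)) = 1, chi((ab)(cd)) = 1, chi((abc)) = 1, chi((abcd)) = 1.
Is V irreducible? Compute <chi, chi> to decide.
Irreducible: <chi, chi> = 1.

Derivation: <chi, chi> = (1/|G|) sum_C |C| * |chi(C)|^2 = (1/24)[1*|1|^2 + 6*|1|^2 + 3*|1|^2 + 8*|1|^2 + 6*|1|^2]
  = (1/24)[(1) + (6) + (3) + (8) + (6)] = 24/24 = 1.
A character is irreducible iff <chi, chi> = 1, so this representation is irreducible.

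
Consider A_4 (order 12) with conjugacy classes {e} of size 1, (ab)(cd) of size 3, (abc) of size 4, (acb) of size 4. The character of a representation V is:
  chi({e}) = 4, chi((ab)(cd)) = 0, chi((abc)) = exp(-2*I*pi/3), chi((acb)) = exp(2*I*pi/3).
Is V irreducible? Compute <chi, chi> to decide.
Not irreducible (reducible): <chi, chi> = 2 > 1.

Argument: <chi, chi> = (1/|G|) sum_C |C| * |chi(C)|^2 = (1/12)[1*|4|^2 + 3*|0|^2 + 4*|exp(-2*I*pi/3)|^2 + 4*|exp(2*I*pi/3)|^2]
  = (1/12)[(16) + (0) + (4) + (4)] = 24/12 = 2.
(Exp terms are combined using exp(i*s)*conj(exp(i*t)) = exp(i*(s-t)), and sums of them are collapsed using the identity that for every m > 1 the m distinct m-th roots of unity sum to 0, e.g. 1 + exp(2*I*pi/3) + exp(-2*I*pi/3) = 0.)
A character is irreducible iff <chi, chi> = 1, so this representation is reducible.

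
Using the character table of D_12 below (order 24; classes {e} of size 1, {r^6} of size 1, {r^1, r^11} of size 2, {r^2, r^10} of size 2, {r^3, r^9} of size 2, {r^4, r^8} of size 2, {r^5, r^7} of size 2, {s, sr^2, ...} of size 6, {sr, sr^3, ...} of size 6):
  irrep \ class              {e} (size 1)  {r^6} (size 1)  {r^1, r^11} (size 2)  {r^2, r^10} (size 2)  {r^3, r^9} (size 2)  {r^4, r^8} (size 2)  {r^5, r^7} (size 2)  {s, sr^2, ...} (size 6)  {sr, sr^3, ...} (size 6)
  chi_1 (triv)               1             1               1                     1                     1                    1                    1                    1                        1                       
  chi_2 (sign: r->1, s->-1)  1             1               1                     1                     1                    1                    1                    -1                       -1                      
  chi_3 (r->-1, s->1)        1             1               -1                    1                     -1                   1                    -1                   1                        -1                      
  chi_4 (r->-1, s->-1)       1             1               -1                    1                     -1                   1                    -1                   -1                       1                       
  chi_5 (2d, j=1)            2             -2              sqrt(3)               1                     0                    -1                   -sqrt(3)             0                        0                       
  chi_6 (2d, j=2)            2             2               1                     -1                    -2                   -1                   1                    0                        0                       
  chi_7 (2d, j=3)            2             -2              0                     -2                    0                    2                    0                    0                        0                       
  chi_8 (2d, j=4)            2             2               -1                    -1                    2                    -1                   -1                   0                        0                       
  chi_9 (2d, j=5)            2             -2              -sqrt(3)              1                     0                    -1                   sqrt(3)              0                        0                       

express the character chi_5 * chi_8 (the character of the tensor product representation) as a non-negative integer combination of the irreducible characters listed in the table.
chi_5 tensor chi_8 = chi_7 + chi_9 (all other irreducibles have multiplicity 0).

Solution. The character of a tensor product is the pointwise product (chi_5 * chi_8)(C) = chi_5(C) * chi_8(C):
  {e}: (2)*(2), {r^6}: (-2)*(2), {r^1, r^11}: (sqrt(3))*(-1), {r^2, r^10}: (1)*(-1), {r^3, r^9}: (0)*(2), {r^4, r^8}: (-1)*(-1), {r^5, r^7}: (-sqrt(3))*(-1), {s, sr^2, ...}: (0)*(0), {sr, sr^3, ...}: (0)*(0)
so (chi_5 * chi_8) takes values
  {e} -> 4, {r^6} -> -4, {r^1, r^11} -> -sqrt(3), {r^2, r^10} -> -1, {r^3, r^9} -> 0, {r^4, r^8} -> 1, {r^5, r^7} -> sqrt(3), {s, sr^2, ...} -> 0, {sr, sr^3, ...} -> 0.
Now take the inner product of this character with each irreducible chi from the table, <chi_5*chi_8, chi> = (1/24) sum_C |C| (chi_5*chi_8)(C) conj(chi(C)):
  <chi_5*chi_8, chi_1> = (1/24)[1*(4)*conj(1) + 1*(-4)*conj(1) + 2*(-sqrt(3))*conj(1) + 2*(-1)*conj(1) + 2*(0)*conj(1) + 2*(1)*conj(1) + 2*(sqrt(3))*conj(1) + 6*(0)*conj(1) + 6*(0)*conj(1)]
      = (1/24)[(4) + (-4) + (-2*sqrt(3)) + (-2) + (0) + (2) + (2*sqrt(3)) + (0) + (0)] = 0/24 = 0
  <chi_5*chi_8, chi_2> = (1/24)[1*(4)*conj(1) + 1*(-4)*conj(1) + 2*(-sqrt(3))*conj(1) + 2*(-1)*conj(1) + 2*(0)*conj(1) + 2*(1)*conj(1) + 2*(sqrt(3))*conj(1) + 6*(0)*conj(-1) + 6*(0)*conj(-1)]
      = (1/24)[(4) + (-4) + (-2*sqrt(3)) + (-2) + (0) + (2) + (2*sqrt(3)) + (0) + (0)] = 0/24 = 0
  <chi_5*chi_8, chi_3> = (1/24)[1*(4)*conj(1) + 1*(-4)*conj(1) + 2*(-sqrt(3))*conj(-1) + 2*(-1)*conj(1) + 2*(0)*conj(-1) + 2*(1)*conj(1) + 2*(sqrt(3))*conj(-1) + 6*(0)*conj(1) + 6*(0)*conj(-1)]
      = (1/24)[(4) + (-4) + (2*sqrt(3)) + (-2) + (0) + (2) + (-2*sqrt(3)) + (0) + (0)] = 0/24 = 0
  <chi_5*chi_8, chi_4> = (1/24)[1*(4)*conj(1) + 1*(-4)*conj(1) + 2*(-sqrt(3))*conj(-1) + 2*(-1)*conj(1) + 2*(0)*conj(-1) + 2*(1)*conj(1) + 2*(sqrt(3))*conj(-1) + 6*(0)*conj(-1) + 6*(0)*conj(1)]
      = (1/24)[(4) + (-4) + (2*sqrt(3)) + (-2) + (0) + (2) + (-2*sqrt(3)) + (0) + (0)] = 0/24 = 0
  <chi_5*chi_8, chi_5> = (1/24)[1*(4)*conj(2) + 1*(-4)*conj(-2) + 2*(-sqrt(3))*conj(sqrt(3)) + 2*(-1)*conj(1) + 2*(0)*conj(0) + 2*(1)*conj(-1) + 2*(sqrt(3))*conj(-sqrt(3)) + 6*(0)*conj(0) + 6*(0)*conj(0)]
      = (1/24)[(8) + (8) + (-6) + (-2) + (0) + (-2) + (-6) + (0) + (0)] = 0/24 = 0
  <chi_5*chi_8, chi_6> = (1/24)[1*(4)*conj(2) + 1*(-4)*conj(2) + 2*(-sqrt(3))*conj(1) + 2*(-1)*conj(-1) + 2*(0)*conj(-2) + 2*(1)*conj(-1) + 2*(sqrt(3))*conj(1) + 6*(0)*conj(0) + 6*(0)*conj(0)]
      = (1/24)[(8) + (-8) + (-2*sqrt(3)) + (2) + (0) + (-2) + (2*sqrt(3)) + (0) + (0)] = 0/24 = 0
  <chi_5*chi_8, chi_7> = (1/24)[1*(4)*conj(2) + 1*(-4)*conj(-2) + 2*(-sqrt(3))*conj(0) + 2*(-1)*conj(-2) + 2*(0)*conj(0) + 2*(1)*conj(2) + 2*(sqrt(3))*conj(0) + 6*(0)*conj(0) + 6*(0)*conj(0)]
      = (1/24)[(8) + (8) + (0) + (4) + (0) + (4) + (0) + (0) + (0)] = 24/24 = 1
  <chi_5*chi_8, chi_8> = (1/24)[1*(4)*conj(2) + 1*(-4)*conj(2) + 2*(-sqrt(3))*conj(-1) + 2*(-1)*conj(-1) + 2*(0)*conj(2) + 2*(1)*conj(-1) + 2*(sqrt(3))*conj(-1) + 6*(0)*conj(0) + 6*(0)*conj(0)]
      = (1/24)[(8) + (-8) + (2*sqrt(3)) + (2) + (0) + (-2) + (-2*sqrt(3)) + (0) + (0)] = 0/24 = 0
  <chi_5*chi_8, chi_9> = (1/24)[1*(4)*conj(2) + 1*(-4)*conj(-2) + 2*(-sqrt(3))*conj(-sqrt(3)) + 2*(-1)*conj(1) + 2*(0)*conj(0) + 2*(1)*conj(-1) + 2*(sqrt(3))*conj(sqrt(3)) + 6*(0)*conj(0) + 6*(0)*conj(0)]
      = (1/24)[(8) + (8) + (6) + (-2) + (0) + (-2) + (6) + (0) + (0)] = 24/24 = 1
Hence the multiplicities are chi_7: 1, chi_9: 1. Dimension check: dim(chi_5)*dim(chi_8) = 2*2 = 4 and sum (mult * dim) = 1*2 + 1*2 = 4.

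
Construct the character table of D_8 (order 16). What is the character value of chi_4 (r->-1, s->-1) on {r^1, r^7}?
Conjugacy classes: {e} of size 1, {r^4} of size 1, {r^1, r^7} of size 2, {r^2, r^6} of size 2, {r^3, r^5} of size 2, {s, sr^2, ...} of size 4, {sr, sr^3, ...} of size 4.
Character table:
  irrep \ class              {e} (size 1)  {r^4} (size 1)  {r^1, r^7} (size 2)  {r^2, r^6} (size 2)  {r^3, r^5} (size 2)  {s, sr^2, ...} (size 4)  {sr, sr^3, ...} (size 4)
  chi_1 (triv)               1             1               1                    1                    1                    1                        1                       
  chi_2 (sign: r->1, s->-1)  1             1               1                    1                    1                    -1                       -1                      
  chi_3 (r->-1, s->1)        1             1               -1                   1                    -1                   1                        -1                      
  chi_4 (r->-1, s->-1)       1             1               -1                   1                    -1                   -1                       1                       
  chi_5 (2d, j=1)            2             -2              sqrt(2)              0                    -sqrt(2)             0                        0                       
  chi_6 (2d, j=2)            2             2               0                    -2                   0                    0                        0                       
  chi_7 (2d, j=3)            2             -2              -sqrt(2)             0                    sqrt(2)              0                        0                       

Spot check: chi_4 (r->-1, s->-1) on {r^1, r^7} = -1.

Solution. D_8 has order 2*8 = 16 with 7 conjugacy classes, hence 7 irreducibles. Sum of squared dims 1 + 1 + 1 + 1 + 4 + 4 + 4 = 16 = |G|. Linear characters come from the abelianisation; the 2-dimensional irreps have character r^k -> 2*cos(2*pi*j*k/8), reflections -> 0.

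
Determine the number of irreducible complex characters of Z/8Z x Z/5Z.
40

Why: The number of irreducible complex representations of a finite group equals its number of conjugacy classes. Z/8Z x Z/5Z is abelian of order 40, so every element is its own conjugacy class: 40 classes, so Z/8Z x Z/5Z (order 40) has exactly 40 irreducible complex representations.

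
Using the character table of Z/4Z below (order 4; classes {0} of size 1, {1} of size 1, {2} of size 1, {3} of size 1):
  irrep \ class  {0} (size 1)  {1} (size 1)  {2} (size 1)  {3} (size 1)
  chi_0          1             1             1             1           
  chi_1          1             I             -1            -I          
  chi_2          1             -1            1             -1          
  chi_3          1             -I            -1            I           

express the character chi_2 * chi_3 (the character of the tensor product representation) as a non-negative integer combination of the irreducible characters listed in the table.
chi_2 tensor chi_3 = chi_1 (all other irreducibles have multiplicity 0).

Working: The character of a tensor product is the pointwise product (chi_2 * chi_3)(C) = chi_2(C) * chi_3(C):
  {0}: (1)*(1), {1}: (-1)*(-I), {2}: (1)*(-1), {3}: (-1)*(I)
so (chi_2 * chi_3) takes values
  {0} -> 1, {1} -> I, {2} -> -1, {3} -> -I.
Now take the inner product of this character with each irreducible chi from the table, <chi_2*chi_3, chi> = (1/4) sum_C |C| (chi_2*chi_3)(C) conj(chi(C)):
  <chi_2*chi_3, chi_0> = (1/4)[1*(1)*conj(1) + 1*(I)*conj(1) + 1*(-1)*conj(1) + 1*(-I)*conj(1)]
      = (1/4)[(1) + (I) + (-1) + (-I)] = 0/4 = 0
  <chi_2*chi_3, chi_1> = (1/4)[1*(1)*conj(1) + 1*(I)*conj(I) + 1*(-1)*conj(-1) + 1*(-I)*conj(-I)]
      = (1/4)[(1) + (1) + (1) + (1)] = 4/4 = 1
  <chi_2*chi_3, chi_2> = (1/4)[1*(1)*conj(1) + 1*(I)*conj(-1) + 1*(-1)*conj(1) + 1*(-I)*conj(-1)]
      = (1/4)[(1) + (-I) + (-1) + (I)] = 0/4 = 0
  <chi_2*chi_3, chi_3> = (1/4)[1*(1)*conj(1) + 1*(I)*conj(-I) + 1*(-1)*conj(-1) + 1*(-I)*conj(I)]
      = (1/4)[(1) + (-1) + (1) + (-1)] = 0/4 = 0
(Exp terms are combined using exp(i*s)*conj(exp(i*t)) = exp(i*(s-t)), and sums of them are collapsed using the identity that for every m > 1 the m distinct m-th roots of unity sum to 0, e.g. 1 + exp(2*I*pi/3) + exp(-2*I*pi/3) = 0.)
Hence the multiplicities are chi_1: 1. Dimension check: dim(chi_2)*dim(chi_3) = 1*1 = 1 and sum (mult * dim) = 1*1 = 1.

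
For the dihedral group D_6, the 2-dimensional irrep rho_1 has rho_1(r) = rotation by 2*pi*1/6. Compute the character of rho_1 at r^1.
chi_{rho_1}(r^1) = 2*cos(2*pi*1*1/6) = 1

rho_1(r^1) is rotation by angle 2*pi*1*1/6, whose trace is 2*cos(2*pi*1*1/6) = 1.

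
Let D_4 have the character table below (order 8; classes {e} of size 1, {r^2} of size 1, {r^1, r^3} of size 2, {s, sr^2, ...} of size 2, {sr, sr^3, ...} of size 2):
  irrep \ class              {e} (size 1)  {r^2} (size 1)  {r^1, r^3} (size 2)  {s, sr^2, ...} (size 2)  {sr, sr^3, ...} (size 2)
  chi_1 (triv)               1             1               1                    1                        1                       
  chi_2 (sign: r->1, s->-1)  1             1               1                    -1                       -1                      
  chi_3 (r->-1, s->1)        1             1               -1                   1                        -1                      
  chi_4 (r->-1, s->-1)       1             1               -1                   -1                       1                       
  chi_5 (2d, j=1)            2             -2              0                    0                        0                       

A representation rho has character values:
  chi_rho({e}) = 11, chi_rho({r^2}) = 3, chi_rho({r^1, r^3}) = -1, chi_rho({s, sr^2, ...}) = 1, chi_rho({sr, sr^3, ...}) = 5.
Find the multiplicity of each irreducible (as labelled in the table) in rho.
Multiplicities: chi_1: 3, chi_2: 0, chi_3: 1, chi_4: 3, chi_5: 2.

Use <chi_rho, chi> = (1/|G|) sum_C |C| * chi_rho(C) * conj(chi(C)) with |G| = 8 for each irreducible chi in the table:
  <chi_rho, chi_1> = (1/8)[1*(11)*conj(1) + 1*(3)*conj(1) + 2*(-1)*conj(1) + 2*(1)*conj(1) + 2*(5)*conj(1)]
      = (1/8)[(11) + (3) + (-2) + (2) + (10)] = 24/8 = 3
  <chi_rho, chi_2> = (1/8)[1*(11)*conj(1) + 1*(3)*conj(1) + 2*(-1)*conj(1) + 2*(1)*conj(-1) + 2*(5)*conj(-1)]
      = (1/8)[(11) + (3) + (-2) + (-2) + (-10)] = 0/8 = 0
  <chi_rho, chi_3> = (1/8)[1*(11)*conj(1) + 1*(3)*conj(1) + 2*(-1)*conj(-1) + 2*(1)*conj(1) + 2*(5)*conj(-1)]
      = (1/8)[(11) + (3) + (2) + (2) + (-10)] = 8/8 = 1
  <chi_rho, chi_4> = (1/8)[1*(11)*conj(1) + 1*(3)*conj(1) + 2*(-1)*conj(-1) + 2*(1)*conj(-1) + 2*(5)*conj(1)]
      = (1/8)[(11) + (3) + (2) + (-2) + (10)] = 24/8 = 3
  <chi_rho, chi_5> = (1/8)[1*(11)*conj(2) + 1*(3)*conj(-2) + 2*(-1)*conj(0) + 2*(1)*conj(0) + 2*(5)*conj(0)]
      = (1/8)[(22) + (-6) + (0) + (0) + (0)] = 16/8 = 2
Dimension check: dim(rho) = sum (mult * dim) = 3*1 + 0*1 + 1*1 + 3*1 + 2*2 = 11 = chi_rho(e) = 11.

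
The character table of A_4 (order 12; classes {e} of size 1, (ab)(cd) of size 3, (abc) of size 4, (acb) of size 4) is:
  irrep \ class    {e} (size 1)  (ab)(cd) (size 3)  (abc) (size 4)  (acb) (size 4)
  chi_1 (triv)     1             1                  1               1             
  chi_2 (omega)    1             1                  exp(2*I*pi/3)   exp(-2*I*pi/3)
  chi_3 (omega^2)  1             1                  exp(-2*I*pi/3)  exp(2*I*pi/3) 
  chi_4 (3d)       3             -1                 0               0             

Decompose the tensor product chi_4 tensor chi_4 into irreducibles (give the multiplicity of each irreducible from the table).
chi_4 tensor chi_4 = chi_1 + chi_2 + chi_3 + 2*chi_4 (all other irreducibles have multiplicity 0).

The character of a tensor product is the pointwise product (chi_4 * chi_4)(C) = chi_4(C) * chi_4(C):
  {e}: (3)*(3), (ab)(cd): (-1)*(-1), (abc): (0)*(0), (acb): (0)*(0)
so (chi_4 * chi_4) takes values
  {e} -> 9, (ab)(cd) -> 1, (abc) -> 0, (acb) -> 0.
Now take the inner product of this character with each irreducible chi from the table, <chi_4*chi_4, chi> = (1/12) sum_C |C| (chi_4*chi_4)(C) conj(chi(C)):
  <chi_4*chi_4, chi_1> = (1/12)[1*(9)*conj(1) + 3*(1)*conj(1) + 4*(0)*conj(1) + 4*(0)*conj(1)]
      = (1/12)[(9) + (3) + (0) + (0)] = 12/12 = 1
  <chi_4*chi_4, chi_2> = (1/12)[1*(9)*conj(1) + 3*(1)*conj(1) + 4*(0)*conj(exp(2*I*pi/3)) + 4*(0)*conj(exp(-2*I*pi/3))]
      = (1/12)[(9) + (3) + (0) + (0)] = 12/12 = 1
  <chi_4*chi_4, chi_3> = (1/12)[1*(9)*conj(1) + 3*(1)*conj(1) + 4*(0)*conj(exp(-2*I*pi/3)) + 4*(0)*conj(exp(2*I*pi/3))]
      = (1/12)[(9) + (3) + (0) + (0)] = 12/12 = 1
  <chi_4*chi_4, chi_4> = (1/12)[1*(9)*conj(3) + 3*(1)*conj(-1) + 4*(0)*conj(0) + 4*(0)*conj(0)]
      = (1/12)[(27) + (-3) + (0) + (0)] = 24/12 = 2
(Exp terms are combined using exp(i*s)*conj(exp(i*t)) = exp(i*(s-t)), and sums of them are collapsed using the identity that for every m > 1 the m distinct m-th roots of unity sum to 0, e.g. 1 + exp(2*I*pi/3) + exp(-2*I*pi/3) = 0.)
Hence the multiplicities are chi_1: 1, chi_2: 1, chi_3: 1, chi_4: 2. Dimension check: dim(chi_4)*dim(chi_4) = 3*3 = 9 and sum (mult * dim) = 1*1 + 1*1 + 1*1 + 2*3 = 9.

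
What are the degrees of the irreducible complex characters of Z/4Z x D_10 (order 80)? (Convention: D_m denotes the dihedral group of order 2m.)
Dimensions: 1, 1, 1, 1, 1, 1, 1, 1, 1, 1, 1, 1, 1, 1, 1, 1, 2, 2, 2, 2, 2, 2, 2, 2, 2, 2, 2, 2, 2, 2, 2, 2

Justification: There are 32 irreducibles (= number of conjugacy classes). Their dimensions d_i satisfy sum d_i^2 = |G| = 80: 1 + 1 + 1 + 1 + 1 + 1 + 1 + 1 + 1 + 1 + 1 + 1 + 1 + 1 + 1 + 1 + 4 + 4 + 4 + 4 + 4 + 4 + 4 + 4 + 4 + 4 + 4 + 4 + 4 + 4 + 4 + 4 = 80. (For the product with Z/4Z: each of the 4 1-dim characters of Z/4Z tensors with each irrep of D_10, giving 4 copies of each D_10-dimension.)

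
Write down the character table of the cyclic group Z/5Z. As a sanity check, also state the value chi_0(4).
Character table of Z/5Z (irreps indexed chi_0,...,chi_4 with chi_k(m) = zeta_5^(k*m), zeta_5 = exp(2*pi*i/5)):
  irrep \ class  {0} (size 1)  {1} (size 1)    {2} (size 1)    {3} (size 1)    {4} (size 1)  
  chi_0          1             1               1               1               1             
  chi_1          1             exp(2*I*pi/5)   exp(4*I*pi/5)   exp(-4*I*pi/5)  exp(-2*I*pi/5)
  chi_2          1             exp(4*I*pi/5)   exp(-2*I*pi/5)  exp(2*I*pi/5)   exp(-4*I*pi/5)
  chi_3          1             exp(-4*I*pi/5)  exp(2*I*pi/5)   exp(-2*I*pi/5)  exp(4*I*pi/5) 
  chi_4          1             exp(-2*I*pi/5)  exp(-4*I*pi/5)  exp(4*I*pi/5)   exp(2*I*pi/5) 

Spot check: chi_0(4) = zeta_5^(0*4) = zeta_5^0 = 1.

Details: Z/5Z is abelian, so all 5 irreducible complex representations are 1-dimensional. They are given by chi_k(m) = zeta_5^(k*m) for k = 0,...,4. Row orthogonality: sum_m chi_k(m) conj(chi_l(m)) = 5 * [k = l].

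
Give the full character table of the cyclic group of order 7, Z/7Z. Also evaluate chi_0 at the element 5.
Character table of Z/7Z (irreps indexed chi_0,...,chi_6 with chi_k(m) = zeta_7^(k*m), zeta_7 = exp(2*pi*i/7)):
  irrep \ class  {0} (size 1)  {1} (size 1)    {2} (size 1)    {3} (size 1)    {4} (size 1)    {5} (size 1)    {6} (size 1)  
  chi_0          1             1               1               1               1               1               1             
  chi_1          1             exp(2*I*pi/7)   exp(4*I*pi/7)   exp(6*I*pi/7)   exp(-6*I*pi/7)  exp(-4*I*pi/7)  exp(-2*I*pi/7)
  chi_2          1             exp(4*I*pi/7)   exp(-6*I*pi/7)  exp(-2*I*pi/7)  exp(2*I*pi/7)   exp(6*I*pi/7)   exp(-4*I*pi/7)
  chi_3          1             exp(6*I*pi/7)   exp(-2*I*pi/7)  exp(4*I*pi/7)   exp(-4*I*pi/7)  exp(2*I*pi/7)   exp(-6*I*pi/7)
  chi_4          1             exp(-6*I*pi/7)  exp(2*I*pi/7)   exp(-4*I*pi/7)  exp(4*I*pi/7)   exp(-2*I*pi/7)  exp(6*I*pi/7) 
  chi_5          1             exp(-4*I*pi/7)  exp(6*I*pi/7)   exp(2*I*pi/7)   exp(-2*I*pi/7)  exp(-6*I*pi/7)  exp(4*I*pi/7) 
  chi_6          1             exp(-2*I*pi/7)  exp(-4*I*pi/7)  exp(-6*I*pi/7)  exp(6*I*pi/7)   exp(4*I*pi/7)   exp(2*I*pi/7) 

Spot check: chi_0(5) = zeta_7^(0*5) = zeta_7^0 = 1.

Working: Z/7Z is abelian, so all 7 irreducible complex representations are 1-dimensional. They are given by chi_k(m) = zeta_7^(k*m) for k = 0,...,6. Row orthogonality: sum_m chi_k(m) conj(chi_l(m)) = 7 * [k = l].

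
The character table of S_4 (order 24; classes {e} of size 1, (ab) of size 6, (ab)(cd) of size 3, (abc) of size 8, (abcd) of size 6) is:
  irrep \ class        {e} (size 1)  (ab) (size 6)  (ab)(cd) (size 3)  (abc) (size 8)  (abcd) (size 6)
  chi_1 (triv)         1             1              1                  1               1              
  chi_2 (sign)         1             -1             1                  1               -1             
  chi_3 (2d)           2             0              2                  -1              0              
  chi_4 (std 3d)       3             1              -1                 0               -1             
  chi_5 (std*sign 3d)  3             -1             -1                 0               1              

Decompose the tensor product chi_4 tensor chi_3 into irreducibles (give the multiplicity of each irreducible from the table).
chi_4 tensor chi_3 = chi_4 + chi_5 (all other irreducibles have multiplicity 0).

Details: The character of a tensor product is the pointwise product (chi_4 * chi_3)(C) = chi_4(C) * chi_3(C):
  {e}: (3)*(2), (ab): (1)*(0), (ab)(cd): (-1)*(2), (abc): (0)*(-1), (abcd): (-1)*(0)
so (chi_4 * chi_3) takes values
  {e} -> 6, (ab) -> 0, (ab)(cd) -> -2, (abc) -> 0, (abcd) -> 0.
Now take the inner product of this character with each irreducible chi from the table, <chi_4*chi_3, chi> = (1/24) sum_C |C| (chi_4*chi_3)(C) conj(chi(C)):
  <chi_4*chi_3, chi_1> = (1/24)[1*(6)*conj(1) + 6*(0)*conj(1) + 3*(-2)*conj(1) + 8*(0)*conj(1) + 6*(0)*conj(1)]
      = (1/24)[(6) + (0) + (-6) + (0) + (0)] = 0/24 = 0
  <chi_4*chi_3, chi_2> = (1/24)[1*(6)*conj(1) + 6*(0)*conj(-1) + 3*(-2)*conj(1) + 8*(0)*conj(1) + 6*(0)*conj(-1)]
      = (1/24)[(6) + (0) + (-6) + (0) + (0)] = 0/24 = 0
  <chi_4*chi_3, chi_3> = (1/24)[1*(6)*conj(2) + 6*(0)*conj(0) + 3*(-2)*conj(2) + 8*(0)*conj(-1) + 6*(0)*conj(0)]
      = (1/24)[(12) + (0) + (-12) + (0) + (0)] = 0/24 = 0
  <chi_4*chi_3, chi_4> = (1/24)[1*(6)*conj(3) + 6*(0)*conj(1) + 3*(-2)*conj(-1) + 8*(0)*conj(0) + 6*(0)*conj(-1)]
      = (1/24)[(18) + (0) + (6) + (0) + (0)] = 24/24 = 1
  <chi_4*chi_3, chi_5> = (1/24)[1*(6)*conj(3) + 6*(0)*conj(-1) + 3*(-2)*conj(-1) + 8*(0)*conj(0) + 6*(0)*conj(1)]
      = (1/24)[(18) + (0) + (6) + (0) + (0)] = 24/24 = 1
Hence the multiplicities are chi_4: 1, chi_5: 1. Dimension check: dim(chi_4)*dim(chi_3) = 3*2 = 6 and sum (mult * dim) = 1*3 + 1*3 = 6.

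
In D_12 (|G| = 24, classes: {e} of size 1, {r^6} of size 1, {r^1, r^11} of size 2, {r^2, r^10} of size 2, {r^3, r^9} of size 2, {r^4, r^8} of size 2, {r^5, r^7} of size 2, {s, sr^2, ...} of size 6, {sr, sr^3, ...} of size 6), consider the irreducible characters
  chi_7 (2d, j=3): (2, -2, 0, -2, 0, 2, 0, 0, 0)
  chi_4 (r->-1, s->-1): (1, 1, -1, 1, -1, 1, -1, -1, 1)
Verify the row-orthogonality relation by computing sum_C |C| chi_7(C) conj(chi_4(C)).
Sum = 0; so <chi_7, chi_4> = 0 (distinct irreducibles are orthogonal).

Working: Compute term by term over conjugacy classes (|C| * chi_7(C) * conj(chi_4(C))):
  1*(2)*conj(1) + 1*(-2)*conj(1) + 2*(0)*conj(-1) + 2*(-2)*conj(1) + 2*(0)*conj(-1) + 2*(2)*conj(1) + 2*(0)*conj(-1) + 6*(0)*conj(-1) + 6*(0)*conj(1)
  = (2) + (-2) + (0) + (-4) + (0) + (4) + (0) + (0) + (0)
  = 0.
Dividing by |G| = 24 gives 0/24 = 0, matching the row-orthogonality relation <chi_7, chi_4> = [chi_7 = chi_4].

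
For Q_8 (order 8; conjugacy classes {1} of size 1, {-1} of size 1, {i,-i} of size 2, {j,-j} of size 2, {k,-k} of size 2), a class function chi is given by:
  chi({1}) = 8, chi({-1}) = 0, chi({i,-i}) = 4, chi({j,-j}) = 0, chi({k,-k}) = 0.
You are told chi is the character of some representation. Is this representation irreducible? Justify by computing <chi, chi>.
Not irreducible (reducible): <chi, chi> = 12 > 1.

<chi, chi> = (1/|G|) sum_C |C| * |chi(C)|^2 = (1/8)[1*|8|^2 + 1*|0|^2 + 2*|4|^2 + 2*|0|^2 + 2*|0|^2]
  = (1/8)[(64) + (0) + (32) + (0) + (0)] = 96/8 = 12.
A character is irreducible iff <chi, chi> = 1, so this representation is reducible.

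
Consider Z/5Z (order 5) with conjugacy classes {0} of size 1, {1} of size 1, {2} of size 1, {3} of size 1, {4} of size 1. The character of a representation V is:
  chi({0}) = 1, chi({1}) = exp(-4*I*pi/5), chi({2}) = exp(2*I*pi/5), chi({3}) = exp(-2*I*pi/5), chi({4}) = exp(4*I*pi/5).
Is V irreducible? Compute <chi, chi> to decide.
Irreducible: <chi, chi> = 1.

Why: <chi, chi> = (1/|G|) sum_C |C| * |chi(C)|^2 = (1/5)[1*|1|^2 + 1*|exp(-4*I*pi/5)|^2 + 1*|exp(2*I*pi/5)|^2 + 1*|exp(-2*I*pi/5)|^2 + 1*|exp(4*I*pi/5)|^2]
  = (1/5)[(1) + (1) + (1) + (1) + (1)] = 5/5 = 1.
(Exp terms are combined using exp(i*s)*conj(exp(i*t)) = exp(i*(s-t)), and sums of them are collapsed using the identity that for every m > 1 the m distinct m-th roots of unity sum to 0, e.g. 1 + exp(2*I*pi/3) + exp(-2*I*pi/3) = 0.)
A character is irreducible iff <chi, chi> = 1, so this representation is irreducible.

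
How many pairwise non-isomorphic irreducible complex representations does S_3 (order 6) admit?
3

Reasoning: The number of irreducible complex representations of a finite group equals its number of conjugacy classes. Conjugacy classes in S_3 correspond to cycle types, i.e. partitions of 3; there are p(3) = 3 of them, so S_3 (order 6) has exactly 3 irreducible complex representations.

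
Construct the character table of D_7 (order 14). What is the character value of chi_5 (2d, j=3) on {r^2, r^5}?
Conjugacy classes: {e} of size 1, {r^1, r^6} of size 2, {r^2, r^5} of size 2, {r^3, r^4} of size 2, {s, sr, ..., sr^6} of size 7.
Character table:
  irrep \ class              {e} (size 1)  {r^1, r^6} (size 2)  {r^2, r^5} (size 2)  {r^3, r^4} (size 2)  {s, sr, ..., sr^6} (size 7)
  chi_1 (triv)               1             1                    1                    1                    1                          
  chi_2 (sign: r->1, s->-1)  1             1                    1                    1                    -1                         
  chi_3 (2d, j=1)            2             2*cos(2*pi/7)        -2*cos(3*pi/7)       -2*cos(pi/7)         0                          
  chi_4 (2d, j=2)            2             -2*cos(3*pi/7)       -2*cos(pi/7)         2*cos(2*pi/7)        0                          
  chi_5 (2d, j=3)            2             -2*cos(pi/7)         2*cos(2*pi/7)        -2*cos(3*pi/7)       0                          

Spot check: chi_5 (2d, j=3) on {r^2, r^5} = 2*cos(2*pi/7).

Derivation: D_7 has order 2*7 = 14 with 5 conjugacy classes, hence 5 irreducibles. Sum of squared dims 1 + 1 + 4 + 4 + 4 = 14 = |G|. Linear characters come from the abelianisation; the 2-dimensional irreps have character r^k -> 2*cos(2*pi*j*k/7), reflections -> 0.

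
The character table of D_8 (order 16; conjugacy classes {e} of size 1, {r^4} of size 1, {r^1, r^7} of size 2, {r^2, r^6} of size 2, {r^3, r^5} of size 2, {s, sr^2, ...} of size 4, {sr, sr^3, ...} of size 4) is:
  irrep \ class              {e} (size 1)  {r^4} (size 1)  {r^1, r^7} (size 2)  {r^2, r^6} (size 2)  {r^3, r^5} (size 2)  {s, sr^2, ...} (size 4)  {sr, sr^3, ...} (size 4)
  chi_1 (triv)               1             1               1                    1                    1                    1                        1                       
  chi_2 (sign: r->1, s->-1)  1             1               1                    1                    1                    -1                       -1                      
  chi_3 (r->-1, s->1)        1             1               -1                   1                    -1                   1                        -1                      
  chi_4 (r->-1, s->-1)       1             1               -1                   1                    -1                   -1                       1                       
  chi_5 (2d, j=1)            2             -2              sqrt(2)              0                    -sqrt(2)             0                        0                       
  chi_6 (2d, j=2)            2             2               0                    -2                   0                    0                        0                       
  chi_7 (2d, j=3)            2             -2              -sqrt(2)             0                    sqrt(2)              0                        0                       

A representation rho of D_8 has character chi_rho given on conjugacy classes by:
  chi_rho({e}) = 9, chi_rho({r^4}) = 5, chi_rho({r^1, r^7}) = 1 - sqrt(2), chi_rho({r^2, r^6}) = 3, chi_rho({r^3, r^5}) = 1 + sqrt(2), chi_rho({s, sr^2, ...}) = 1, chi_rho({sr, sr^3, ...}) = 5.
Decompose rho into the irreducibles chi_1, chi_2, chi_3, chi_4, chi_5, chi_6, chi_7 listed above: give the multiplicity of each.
Multiplicities: chi_1: 3, chi_2: 0, chi_3: 0, chi_4: 2, chi_5: 0, chi_6: 1, chi_7: 1.

Justification: Use <chi_rho, chi> = (1/|G|) sum_C |C| * chi_rho(C) * conj(chi(C)) with |G| = 16 for each irreducible chi in the table:
  <chi_rho, chi_1> = (1/16)[1*(9)*conj(1) + 1*(5)*conj(1) + 2*(1 - sqrt(2))*conj(1) + 2*(3)*conj(1) + 2*(1 + sqrt(2))*conj(1) + 4*(1)*conj(1) + 4*(5)*conj(1)]
      = (1/16)[(9) + (5) + (2 - 2*sqrt(2)) + (6) + (2 + 2*sqrt(2)) + (4) + (20)] = 48/16 = 3
  <chi_rho, chi_2> = (1/16)[1*(9)*conj(1) + 1*(5)*conj(1) + 2*(1 - sqrt(2))*conj(1) + 2*(3)*conj(1) + 2*(1 + sqrt(2))*conj(1) + 4*(1)*conj(-1) + 4*(5)*conj(-1)]
      = (1/16)[(9) + (5) + (2 - 2*sqrt(2)) + (6) + (2 + 2*sqrt(2)) + (-4) + (-20)] = 0/16 = 0
  <chi_rho, chi_3> = (1/16)[1*(9)*conj(1) + 1*(5)*conj(1) + 2*(1 - sqrt(2))*conj(-1) + 2*(3)*conj(1) + 2*(1 + sqrt(2))*conj(-1) + 4*(1)*conj(1) + 4*(5)*conj(-1)]
      = (1/16)[(9) + (5) + (-2 + 2*sqrt(2)) + (6) + (-2*sqrt(2) - 2) + (4) + (-20)] = 0/16 = 0
  <chi_rho, chi_4> = (1/16)[1*(9)*conj(1) + 1*(5)*conj(1) + 2*(1 - sqrt(2))*conj(-1) + 2*(3)*conj(1) + 2*(1 + sqrt(2))*conj(-1) + 4*(1)*conj(-1) + 4*(5)*conj(1)]
      = (1/16)[(9) + (5) + (-2 + 2*sqrt(2)) + (6) + (-2*sqrt(2) - 2) + (-4) + (20)] = 32/16 = 2
  <chi_rho, chi_5> = (1/16)[1*(9)*conj(2) + 1*(5)*conj(-2) + 2*(1 - sqrt(2))*conj(sqrt(2)) + 2*(3)*conj(0) + 2*(1 + sqrt(2))*conj(-sqrt(2)) + 4*(1)*conj(0) + 4*(5)*conj(0)]
      = (1/16)[(18) + (-10) + (-4 + 2*sqrt(2)) + (0) + (-4 - 2*sqrt(2)) + (0) + (0)] = 0/16 = 0
  <chi_rho, chi_6> = (1/16)[1*(9)*conj(2) + 1*(5)*conj(2) + 2*(1 - sqrt(2))*conj(0) + 2*(3)*conj(-2) + 2*(1 + sqrt(2))*conj(0) + 4*(1)*conj(0) + 4*(5)*conj(0)]
      = (1/16)[(18) + (10) + (0) + (-12) + (0) + (0) + (0)] = 16/16 = 1
  <chi_rho, chi_7> = (1/16)[1*(9)*conj(2) + 1*(5)*conj(-2) + 2*(1 - sqrt(2))*conj(-sqrt(2)) + 2*(3)*conj(0) + 2*(1 + sqrt(2))*conj(sqrt(2)) + 4*(1)*conj(0) + 4*(5)*conj(0)]
      = (1/16)[(18) + (-10) + (4 - 2*sqrt(2)) + (0) + (2*sqrt(2) + 4) + (0) + (0)] = 16/16 = 1
Dimension check: dim(rho) = sum (mult * dim) = 3*1 + 0*1 + 0*1 + 2*1 + 0*2 + 1*2 + 1*2 = 9 = chi_rho(e) = 9.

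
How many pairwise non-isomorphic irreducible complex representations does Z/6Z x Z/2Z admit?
12

Working: The number of irreducible complex representations of a finite group equals its number of conjugacy classes. Z/6Z x Z/2Z is abelian of order 12, so every element is its own conjugacy class: 12 classes, so Z/6Z x Z/2Z (order 12) has exactly 12 irreducible complex representations.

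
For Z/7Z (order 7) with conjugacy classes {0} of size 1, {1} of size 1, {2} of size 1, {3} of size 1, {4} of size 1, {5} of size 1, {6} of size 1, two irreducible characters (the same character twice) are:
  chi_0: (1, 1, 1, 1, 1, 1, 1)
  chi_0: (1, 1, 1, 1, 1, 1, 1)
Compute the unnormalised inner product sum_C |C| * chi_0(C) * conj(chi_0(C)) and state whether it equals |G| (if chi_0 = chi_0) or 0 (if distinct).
Sum = 7 = |G| = 7; so <chi_0, chi_0> = 1 (norm-1 confirms irreducibility).

Argument: Compute term by term over conjugacy classes (|C| * chi_0(C) * conj(chi_0(C))):
  1*(1)*conj(1) + 1*(1)*conj(1) + 1*(1)*conj(1) + 1*(1)*conj(1) + 1*(1)*conj(1) + 1*(1)*conj(1) + 1*(1)*conj(1)
  = (1) + (1) + (1) + (1) + (1) + (1) + (1)
  = 7.
(Exp terms are combined using exp(i*s)*conj(exp(i*t)) = exp(i*(s-t)), and sums of them are collapsed using the identity that for every m > 1 the m distinct m-th roots of unity sum to 0, e.g. 1 + exp(2*I*pi/3) + exp(-2*I*pi/3) = 0.)
Dividing by |G| = 7 gives 7/7 = 1, matching the row-orthogonality relation <chi_0, chi_0> = [chi_0 = chi_0].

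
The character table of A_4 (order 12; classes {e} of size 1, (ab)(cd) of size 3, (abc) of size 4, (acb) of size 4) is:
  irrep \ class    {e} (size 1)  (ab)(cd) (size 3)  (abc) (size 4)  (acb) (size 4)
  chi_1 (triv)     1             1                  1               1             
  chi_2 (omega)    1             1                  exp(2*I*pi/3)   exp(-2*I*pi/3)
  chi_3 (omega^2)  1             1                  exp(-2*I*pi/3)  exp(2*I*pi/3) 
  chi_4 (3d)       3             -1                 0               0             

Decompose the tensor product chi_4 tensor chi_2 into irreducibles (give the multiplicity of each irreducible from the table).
chi_4 tensor chi_2 = chi_4 (all other irreducibles have multiplicity 0).

Reasoning: The character of a tensor product is the pointwise product (chi_4 * chi_2)(C) = chi_4(C) * chi_2(C):
  {e}: (3)*(1), (ab)(cd): (-1)*(1), (abc): (0)*(exp(2*I*pi/3)), (acb): (0)*(exp(-2*I*pi/3))
so (chi_4 * chi_2) takes values
  {e} -> 3, (ab)(cd) -> -1, (abc) -> 0, (acb) -> 0.
Now take the inner product of this character with each irreducible chi from the table, <chi_4*chi_2, chi> = (1/12) sum_C |C| (chi_4*chi_2)(C) conj(chi(C)):
  <chi_4*chi_2, chi_1> = (1/12)[1*(3)*conj(1) + 3*(-1)*conj(1) + 4*(0)*conj(1) + 4*(0)*conj(1)]
      = (1/12)[(3) + (-3) + (0) + (0)] = 0/12 = 0
  <chi_4*chi_2, chi_2> = (1/12)[1*(3)*conj(1) + 3*(-1)*conj(1) + 4*(0)*conj(exp(2*I*pi/3)) + 4*(0)*conj(exp(-2*I*pi/3))]
      = (1/12)[(3) + (-3) + (0) + (0)] = 0/12 = 0
  <chi_4*chi_2, chi_3> = (1/12)[1*(3)*conj(1) + 3*(-1)*conj(1) + 4*(0)*conj(exp(-2*I*pi/3)) + 4*(0)*conj(exp(2*I*pi/3))]
      = (1/12)[(3) + (-3) + (0) + (0)] = 0/12 = 0
  <chi_4*chi_2, chi_4> = (1/12)[1*(3)*conj(3) + 3*(-1)*conj(-1) + 4*(0)*conj(0) + 4*(0)*conj(0)]
      = (1/12)[(9) + (3) + (0) + (0)] = 12/12 = 1
(Exp terms are combined using exp(i*s)*conj(exp(i*t)) = exp(i*(s-t)), and sums of them are collapsed using the identity that for every m > 1 the m distinct m-th roots of unity sum to 0, e.g. 1 + exp(2*I*pi/3) + exp(-2*I*pi/3) = 0.)
Hence the multiplicities are chi_4: 1. Dimension check: dim(chi_4)*dim(chi_2) = 3*1 = 3 and sum (mult * dim) = 1*3 = 3.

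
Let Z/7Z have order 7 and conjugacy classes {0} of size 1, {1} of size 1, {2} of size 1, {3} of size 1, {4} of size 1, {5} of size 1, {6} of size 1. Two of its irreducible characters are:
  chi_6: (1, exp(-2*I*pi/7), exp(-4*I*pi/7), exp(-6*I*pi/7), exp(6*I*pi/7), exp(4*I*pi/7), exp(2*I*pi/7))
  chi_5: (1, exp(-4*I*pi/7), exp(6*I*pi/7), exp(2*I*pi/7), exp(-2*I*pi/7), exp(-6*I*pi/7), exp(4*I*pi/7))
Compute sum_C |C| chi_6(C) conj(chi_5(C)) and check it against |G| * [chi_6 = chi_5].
Sum = 0; so <chi_6, chi_5> = 0 (distinct irreducibles are orthogonal).

Solution. Compute term by term over conjugacy classes (|C| * chi_6(C) * conj(chi_5(C))):
  1*(1)*conj(1) + 1*(exp(-2*I*pi/7))*conj(exp(-4*I*pi/7)) + 1*(exp(-4*I*pi/7))*conj(exp(6*I*pi/7)) + 1*(exp(-6*I*pi/7))*conj(exp(2*I*pi/7)) + 1*(exp(6*I*pi/7))*conj(exp(-2*I*pi/7)) + 1*(exp(4*I*pi/7))*conj(exp(-6*I*pi/7)) + 1*(exp(2*I*pi/7))*conj(exp(4*I*pi/7))
  = (1) + (exp(2*I*pi/7)) + (exp(4*I*pi/7)) + (exp(6*I*pi/7)) + (exp(-6*I*pi/7)) + (exp(-4*I*pi/7)) + (exp(-2*I*pi/7))
  = 0.
(Exp terms are combined using exp(i*s)*conj(exp(i*t)) = exp(i*(s-t)), and sums of them are collapsed using the identity that for every m > 1 the m distinct m-th roots of unity sum to 0, e.g. 1 + exp(2*I*pi/3) + exp(-2*I*pi/3) = 0.)
Dividing by |G| = 7 gives 0/7 = 0, matching the row-orthogonality relation <chi_6, chi_5> = [chi_6 = chi_5].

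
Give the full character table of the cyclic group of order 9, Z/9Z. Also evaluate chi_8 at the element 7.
Character table of Z/9Z (irreps indexed chi_0,...,chi_8 with chi_k(m) = zeta_9^(k*m), zeta_9 = exp(2*pi*i/9)):
  irrep \ class  {0} (size 1)  {1} (size 1)    {2} (size 1)    {3} (size 1)    {4} (size 1)    {5} (size 1)    {6} (size 1)    {7} (size 1)    {8} (size 1)  
  chi_0          1             1               1               1               1               1               1               1               1             
  chi_1          1             exp(2*I*pi/9)   exp(4*I*pi/9)   exp(2*I*pi/3)   exp(8*I*pi/9)   exp(-8*I*pi/9)  exp(-2*I*pi/3)  exp(-4*I*pi/9)  exp(-2*I*pi/9)
  chi_2          1             exp(4*I*pi/9)   exp(8*I*pi/9)   exp(-2*I*pi/3)  exp(-2*I*pi/9)  exp(2*I*pi/9)   exp(2*I*pi/3)   exp(-8*I*pi/9)  exp(-4*I*pi/9)
  chi_3          1             exp(2*I*pi/3)   exp(-2*I*pi/3)  1               exp(2*I*pi/3)   exp(-2*I*pi/3)  1               exp(2*I*pi/3)   exp(-2*I*pi/3)
  chi_4          1             exp(8*I*pi/9)   exp(-2*I*pi/9)  exp(2*I*pi/3)   exp(-4*I*pi/9)  exp(4*I*pi/9)   exp(-2*I*pi/3)  exp(2*I*pi/9)   exp(-8*I*pi/9)
  chi_5          1             exp(-8*I*pi/9)  exp(2*I*pi/9)   exp(-2*I*pi/3)  exp(4*I*pi/9)   exp(-4*I*pi/9)  exp(2*I*pi/3)   exp(-2*I*pi/9)  exp(8*I*pi/9) 
  chi_6          1             exp(-2*I*pi/3)  exp(2*I*pi/3)   1               exp(-2*I*pi/3)  exp(2*I*pi/3)   1               exp(-2*I*pi/3)  exp(2*I*pi/3) 
  chi_7          1             exp(-4*I*pi/9)  exp(-8*I*pi/9)  exp(2*I*pi/3)   exp(2*I*pi/9)   exp(-2*I*pi/9)  exp(-2*I*pi/3)  exp(8*I*pi/9)   exp(4*I*pi/9) 
  chi_8          1             exp(-2*I*pi/9)  exp(-4*I*pi/9)  exp(-2*I*pi/3)  exp(-8*I*pi/9)  exp(8*I*pi/9)   exp(2*I*pi/3)   exp(4*I*pi/9)   exp(2*I*pi/9) 

Spot check: chi_8(7) = zeta_9^(8*7) = zeta_9^56 = exp(4*I*pi/9).

Reasoning: Z/9Z is abelian, so all 9 irreducible complex representations are 1-dimensional. They are given by chi_k(m) = zeta_9^(k*m) for k = 0,...,8. Row orthogonality: sum_m chi_k(m) conj(chi_l(m)) = 9 * [k = l].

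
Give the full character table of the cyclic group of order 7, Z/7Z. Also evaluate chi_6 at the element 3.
Character table of Z/7Z (irreps indexed chi_0,...,chi_6 with chi_k(m) = zeta_7^(k*m), zeta_7 = exp(2*pi*i/7)):
  irrep \ class  {0} (size 1)  {1} (size 1)    {2} (size 1)    {3} (size 1)    {4} (size 1)    {5} (size 1)    {6} (size 1)  
  chi_0          1             1               1               1               1               1               1             
  chi_1          1             exp(2*I*pi/7)   exp(4*I*pi/7)   exp(6*I*pi/7)   exp(-6*I*pi/7)  exp(-4*I*pi/7)  exp(-2*I*pi/7)
  chi_2          1             exp(4*I*pi/7)   exp(-6*I*pi/7)  exp(-2*I*pi/7)  exp(2*I*pi/7)   exp(6*I*pi/7)   exp(-4*I*pi/7)
  chi_3          1             exp(6*I*pi/7)   exp(-2*I*pi/7)  exp(4*I*pi/7)   exp(-4*I*pi/7)  exp(2*I*pi/7)   exp(-6*I*pi/7)
  chi_4          1             exp(-6*I*pi/7)  exp(2*I*pi/7)   exp(-4*I*pi/7)  exp(4*I*pi/7)   exp(-2*I*pi/7)  exp(6*I*pi/7) 
  chi_5          1             exp(-4*I*pi/7)  exp(6*I*pi/7)   exp(2*I*pi/7)   exp(-2*I*pi/7)  exp(-6*I*pi/7)  exp(4*I*pi/7) 
  chi_6          1             exp(-2*I*pi/7)  exp(-4*I*pi/7)  exp(-6*I*pi/7)  exp(6*I*pi/7)   exp(4*I*pi/7)   exp(2*I*pi/7) 

Spot check: chi_6(3) = zeta_7^(6*3) = zeta_7^18 = exp(-6*I*pi/7).

Working: Z/7Z is abelian, so all 7 irreducible complex representations are 1-dimensional. They are given by chi_k(m) = zeta_7^(k*m) for k = 0,...,6. Row orthogonality: sum_m chi_k(m) conj(chi_l(m)) = 7 * [k = l].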